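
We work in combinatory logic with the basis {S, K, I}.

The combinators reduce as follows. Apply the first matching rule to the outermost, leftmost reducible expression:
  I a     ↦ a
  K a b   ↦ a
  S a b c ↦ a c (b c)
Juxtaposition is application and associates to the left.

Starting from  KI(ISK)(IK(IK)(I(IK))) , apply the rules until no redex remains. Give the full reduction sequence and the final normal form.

  start: KI(ISK)(IK(IK)(I(IK)))
  →1  I(IK(IK)(I(IK)))
  →2  IK(IK)(I(IK))
  →3  K(IK)(I(IK))
  →4  IK
  →5  K

Answer: normal form = K  (in 5 steps)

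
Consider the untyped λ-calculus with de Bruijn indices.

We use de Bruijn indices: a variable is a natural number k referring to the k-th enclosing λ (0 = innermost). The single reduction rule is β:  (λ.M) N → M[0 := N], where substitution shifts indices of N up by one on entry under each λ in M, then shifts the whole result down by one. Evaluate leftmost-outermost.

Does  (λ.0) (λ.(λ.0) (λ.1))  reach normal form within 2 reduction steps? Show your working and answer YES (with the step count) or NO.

  start: (λ.0) (λ.(λ.0) (λ.1))
  →1  λ.(λ.0) (λ.1)
  →2  λ.λ.1

Answer: YES — reaches normal form λ.λ.1 in 2 ≤ 2 steps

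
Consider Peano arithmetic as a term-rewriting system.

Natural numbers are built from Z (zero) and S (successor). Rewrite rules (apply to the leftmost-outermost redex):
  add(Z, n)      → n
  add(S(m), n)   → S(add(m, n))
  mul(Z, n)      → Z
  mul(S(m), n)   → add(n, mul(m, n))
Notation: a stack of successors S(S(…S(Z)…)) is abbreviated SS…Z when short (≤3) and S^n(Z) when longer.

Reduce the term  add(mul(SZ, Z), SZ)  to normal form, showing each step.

Answer: normal form = SZ  (in 4 steps)

Working:
  start: add(mul(SZ, Z), SZ)
  →1  add(add(Z, mul(Z, Z)), SZ)
  →2  add(mul(Z, Z), SZ)
  →3  add(Z, SZ)
  →4  SZ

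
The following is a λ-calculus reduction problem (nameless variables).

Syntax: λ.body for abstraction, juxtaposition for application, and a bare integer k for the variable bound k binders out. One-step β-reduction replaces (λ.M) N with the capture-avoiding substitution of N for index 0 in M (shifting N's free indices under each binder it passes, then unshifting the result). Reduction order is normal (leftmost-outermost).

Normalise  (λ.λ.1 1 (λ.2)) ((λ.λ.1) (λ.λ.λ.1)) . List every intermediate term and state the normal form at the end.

  start: (λ.λ.1 1 (λ.2)) ((λ.λ.1) (λ.λ.λ.1))
  [1] λ.(λ.λ.1) (λ.λ.λ.1) ((λ.λ.1) (λ.λ.λ.1)) (λ.(λ.λ.1) (λ.λ.λ.1))
  [2] λ.(λ.λ.λ.λ.1) ((λ.λ.1) (λ.λ.λ.1)) (λ.(λ.λ.1) (λ.λ.λ.1))
  [3] λ.(λ.λ.λ.1) (λ.(λ.λ.1) (λ.λ.λ.1))
  [4] λ.λ.λ.1

Answer: normal form = λ.λ.λ.1  (in 4 steps)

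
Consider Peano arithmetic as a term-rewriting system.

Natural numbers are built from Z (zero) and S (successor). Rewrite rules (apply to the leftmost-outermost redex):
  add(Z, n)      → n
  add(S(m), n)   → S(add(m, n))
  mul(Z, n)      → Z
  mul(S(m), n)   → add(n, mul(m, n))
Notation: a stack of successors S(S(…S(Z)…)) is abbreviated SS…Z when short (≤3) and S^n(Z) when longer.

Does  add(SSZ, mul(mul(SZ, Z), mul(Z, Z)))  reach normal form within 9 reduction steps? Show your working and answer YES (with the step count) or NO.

Answer: YES — reaches normal form SSZ in 7 ≤ 9 steps

Working:
  start: add(SSZ, mul(mul(SZ, Z), mul(Z, Z)))
  step 1: S(add(SZ, mul(mul(SZ, Z), mul(Z, Z))))
  step 2: S(S(add(Z, mul(mul(SZ, Z), mul(Z, Z)))))
  step 3: S(S(mul(mul(SZ, Z), mul(Z, Z))))
  step 4: S(S(mul(add(Z, mul(Z, Z)), mul(Z, Z))))
  step 5: S(S(mul(mul(Z, Z), mul(Z, Z))))
  step 6: S(S(mul(Z, mul(Z, Z))))
  step 7: SSZ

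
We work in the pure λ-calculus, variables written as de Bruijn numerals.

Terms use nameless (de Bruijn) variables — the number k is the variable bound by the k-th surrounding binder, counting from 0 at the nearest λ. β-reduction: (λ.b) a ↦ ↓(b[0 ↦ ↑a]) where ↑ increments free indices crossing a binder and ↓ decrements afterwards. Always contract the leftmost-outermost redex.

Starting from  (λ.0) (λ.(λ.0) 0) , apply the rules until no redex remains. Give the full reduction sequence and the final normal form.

  start: (λ.0) (λ.(λ.0) 0)
  step 1: λ.(λ.0) 0
  step 2: λ.0

Answer: normal form = λ.0  (in 2 steps)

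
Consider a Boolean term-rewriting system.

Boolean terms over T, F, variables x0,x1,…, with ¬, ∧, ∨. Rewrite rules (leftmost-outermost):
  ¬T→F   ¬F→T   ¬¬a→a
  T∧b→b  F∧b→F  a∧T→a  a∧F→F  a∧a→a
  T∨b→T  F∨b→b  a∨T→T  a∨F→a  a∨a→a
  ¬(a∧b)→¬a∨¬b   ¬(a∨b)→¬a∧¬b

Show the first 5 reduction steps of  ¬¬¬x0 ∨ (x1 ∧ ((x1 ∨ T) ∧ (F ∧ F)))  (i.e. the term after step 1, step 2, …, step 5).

  start: ¬¬¬x0 ∨ (x1 ∧ ((x1 ∨ T) ∧ (F ∧ F)))
  [1] ¬x0 ∨ (x1 ∧ ((x1 ∨ T) ∧ (F ∧ F)))
  [2] ¬x0 ∨ (x1 ∧ (T ∧ (F ∧ F)))
  [3] ¬x0 ∨ (x1 ∧ (F ∧ F))
  [4] ¬x0 ∨ (x1 ∧ F)
  [5] ¬x0 ∨ F

Answer: after 5 steps: ¬x0 ∨ F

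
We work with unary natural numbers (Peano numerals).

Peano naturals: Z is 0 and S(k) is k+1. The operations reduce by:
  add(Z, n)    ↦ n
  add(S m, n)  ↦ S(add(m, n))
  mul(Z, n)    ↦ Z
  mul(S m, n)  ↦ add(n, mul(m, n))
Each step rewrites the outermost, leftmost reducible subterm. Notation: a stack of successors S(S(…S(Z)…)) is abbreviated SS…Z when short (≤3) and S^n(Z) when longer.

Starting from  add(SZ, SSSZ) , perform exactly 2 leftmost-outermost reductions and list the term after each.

  start: add(SZ, SSSZ)
  step 1: S(add(Z, SSSZ))
  step 2: S^4(Z)

Answer: after 2 steps: S^4(Z)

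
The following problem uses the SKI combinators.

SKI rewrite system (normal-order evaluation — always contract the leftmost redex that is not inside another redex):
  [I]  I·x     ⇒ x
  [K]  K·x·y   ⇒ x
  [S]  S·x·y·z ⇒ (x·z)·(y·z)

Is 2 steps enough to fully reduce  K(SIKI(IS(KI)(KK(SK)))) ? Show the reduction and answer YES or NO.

  start: K(SIKI(IS(KI)(KK(SK))))
  step 1: K(II(KI)(IS(KI)(KK(SK))))
  step 2: K(I(KI)(IS(KI)(KK(SK))))

Answer: NO — after 2 steps the term is K(I(KI)(IS(KI)(KK(SK)))), not yet normal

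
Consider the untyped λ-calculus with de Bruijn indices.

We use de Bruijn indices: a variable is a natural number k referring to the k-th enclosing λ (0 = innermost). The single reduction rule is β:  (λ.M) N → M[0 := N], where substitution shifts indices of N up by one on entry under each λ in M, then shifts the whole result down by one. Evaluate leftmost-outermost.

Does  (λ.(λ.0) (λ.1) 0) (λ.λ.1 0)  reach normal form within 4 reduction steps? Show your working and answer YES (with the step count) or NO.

  start: (λ.(λ.0) (λ.1) 0) (λ.λ.1 0)
  [1] (λ.0) (λ.λ.λ.1 0) (λ.λ.1 0)
  [2] (λ.λ.λ.1 0) (λ.λ.1 0)
  [3] λ.λ.1 0

Answer: YES — reaches normal form λ.λ.1 0 in 3 ≤ 4 steps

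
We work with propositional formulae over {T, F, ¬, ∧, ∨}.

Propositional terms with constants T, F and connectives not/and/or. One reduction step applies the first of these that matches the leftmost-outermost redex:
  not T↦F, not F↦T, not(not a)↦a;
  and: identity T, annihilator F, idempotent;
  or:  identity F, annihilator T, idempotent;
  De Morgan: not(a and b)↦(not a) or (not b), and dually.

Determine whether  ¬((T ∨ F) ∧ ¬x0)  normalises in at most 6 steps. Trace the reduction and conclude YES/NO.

Answer: YES — reaches normal form x0 in 6 ≤ 6 steps

Reduction:
  start: ¬((T ∨ F) ∧ ¬x0)
  [1] ¬(T ∨ F) ∨ ¬¬x0
  [2] (¬T ∧ ¬F) ∨ ¬¬x0
  [3] (F ∧ ¬F) ∨ ¬¬x0
  [4] F ∨ ¬¬x0
  [5] ¬¬x0
  [6] x0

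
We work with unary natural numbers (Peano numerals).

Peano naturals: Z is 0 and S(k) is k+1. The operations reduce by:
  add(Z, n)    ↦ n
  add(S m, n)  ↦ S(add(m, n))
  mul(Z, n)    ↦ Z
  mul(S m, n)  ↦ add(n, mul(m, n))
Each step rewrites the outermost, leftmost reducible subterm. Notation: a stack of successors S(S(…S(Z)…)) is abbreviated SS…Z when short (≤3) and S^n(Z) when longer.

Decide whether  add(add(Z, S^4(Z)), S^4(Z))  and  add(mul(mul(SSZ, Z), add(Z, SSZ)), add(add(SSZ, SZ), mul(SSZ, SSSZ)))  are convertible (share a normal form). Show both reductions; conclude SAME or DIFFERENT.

Term A:
  start: add(add(Z, S^4(Z)), S^4(Z))
  →1  add(S^4(Z), S^4(Z))
  →2  S(add(SSSZ, S^4(Z)))
  →3  S(S(add(SSZ, S^4(Z))))
  →4  S(S(S(add(SZ, S^4(Z)))))
  →5  S(S(S(S(add(Z, S^4(Z))))))
  →6  S^8(Z)

Term B:
  start: add(mul(mul(SSZ, Z), add(Z, SSZ)), add(add(SSZ, SZ), mul(SSZ, SSSZ)))
  →1  add(mul(add(Z, mul(SZ, Z)), add(Z, SSZ)), add(add(SSZ, SZ), mul(SSZ, SSSZ)))
  →2  add(mul(mul(SZ, Z), add(Z, SSZ)), add(add(SSZ, SZ), mul(SSZ, SSSZ)))
  →3  add(mul(add(Z, mul(Z, Z)), add(Z, SSZ)), add(add(SSZ, SZ), mul(SSZ, SSSZ)))
  →4  add(mul(mul(Z, Z), add(Z, SSZ)), add(add(SSZ, SZ), mul(SSZ, SSSZ)))
  →5  add(mul(Z, add(Z, SSZ)), add(add(SSZ, SZ), mul(SSZ, SSSZ)))
  →6  add(Z, add(add(SSZ, SZ), mul(SSZ, SSSZ)))
  →7  add(add(SSZ, SZ), mul(SSZ, SSSZ))
  →8  add(S(add(SZ, SZ)), mul(SSZ, SSSZ))
  →9  S(add(add(SZ, SZ), mul(SSZ, SSSZ)))
  →10  S(add(S(add(Z, SZ)), mul(SSZ, SSSZ)))
  →11  S(S(add(add(Z, SZ), mul(SSZ, SSSZ))))
  →12  S(S(add(SZ, mul(SSZ, SSSZ))))
  →13  S(S(S(add(Z, mul(SSZ, SSSZ)))))
  →14  S(S(S(mul(SSZ, SSSZ))))
  →15  S(S(S(add(SSSZ, mul(SZ, SSSZ)))))
  →16  S(S(S(S(add(SSZ, mul(SZ, SSSZ))))))
  →17  S(S(S(S(S(add(SZ, mul(SZ, SSSZ)))))))
  →18  S(S(S(S(S(S(add(Z, mul(SZ, SSSZ))))))))
  →19  S(S(S(S(S(S(mul(SZ, SSSZ)))))))
  →20  S(S(S(S(S(S(add(SSSZ, mul(Z, SSSZ))))))))
  →21  S(S(S(S(S(S(S(add(SSZ, mul(Z, SSSZ)))))))))
  →22  S(S(S(S(S(S(S(S(add(SZ, mul(Z, SSSZ))))))))))
  →23  S(S(S(S(S(S(S(S(S(add(Z, mul(Z, SSSZ)))))))))))
  →24  S(S(S(S(S(S(S(S(S(mul(Z, SSSZ))))))))))
  →25  S^9(Z)

Answer: DIFFERENT — A ⇓ S^8(Z), B ⇓ S^9(Z)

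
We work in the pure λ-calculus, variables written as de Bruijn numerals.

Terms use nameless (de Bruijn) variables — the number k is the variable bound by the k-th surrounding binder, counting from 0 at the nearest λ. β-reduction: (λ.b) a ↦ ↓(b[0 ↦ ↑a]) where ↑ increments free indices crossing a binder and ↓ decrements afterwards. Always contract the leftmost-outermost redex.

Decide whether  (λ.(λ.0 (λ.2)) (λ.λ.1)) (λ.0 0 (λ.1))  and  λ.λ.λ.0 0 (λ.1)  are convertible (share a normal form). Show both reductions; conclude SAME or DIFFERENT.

Answer: SAME — A ⇓ λ.λ.λ.0 0 (λ.1), B ⇓ λ.λ.λ.0 0 (λ.1)

Working:
Term A:
  start: (λ.(λ.0 (λ.2)) (λ.λ.1)) (λ.0 0 (λ.1))
  [1] (λ.0 (λ.λ.0 0 (λ.1))) (λ.λ.1)
  [2] (λ.λ.1) (λ.λ.0 0 (λ.1))
  [3] λ.λ.λ.0 0 (λ.1)

Term B:
  start: λ.λ.λ.0 0 (λ.1)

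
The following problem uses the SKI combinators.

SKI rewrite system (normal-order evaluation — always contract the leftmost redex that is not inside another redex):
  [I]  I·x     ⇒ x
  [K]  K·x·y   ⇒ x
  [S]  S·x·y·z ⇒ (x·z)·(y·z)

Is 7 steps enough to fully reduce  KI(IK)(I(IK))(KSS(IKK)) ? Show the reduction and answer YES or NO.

  start: KI(IK)(I(IK))(KSS(IKK))
  step 1: I(I(IK))(KSS(IKK))
  step 2: I(IK)(KSS(IKK))
  step 3: IK(KSS(IKK))
  step 4: K(KSS(IKK))
  step 5: K(S(IKK))
  step 6: K(S(KK))

Answer: YES — reaches normal form K(S(KK)) in 6 ≤ 7 steps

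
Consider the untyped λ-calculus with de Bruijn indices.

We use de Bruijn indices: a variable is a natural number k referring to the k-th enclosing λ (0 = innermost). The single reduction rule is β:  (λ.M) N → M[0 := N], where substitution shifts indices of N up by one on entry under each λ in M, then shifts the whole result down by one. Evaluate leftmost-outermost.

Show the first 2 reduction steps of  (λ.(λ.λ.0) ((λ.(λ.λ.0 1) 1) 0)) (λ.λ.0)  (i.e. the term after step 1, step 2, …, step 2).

Answer: after 2 steps: λ.0

Derivation:
  start: (λ.(λ.λ.0) ((λ.(λ.λ.0 1) 1) 0)) (λ.λ.0)
  step 1: (λ.λ.0) ((λ.(λ.λ.0 1) (λ.λ.0)) (λ.λ.0))
  step 2: λ.0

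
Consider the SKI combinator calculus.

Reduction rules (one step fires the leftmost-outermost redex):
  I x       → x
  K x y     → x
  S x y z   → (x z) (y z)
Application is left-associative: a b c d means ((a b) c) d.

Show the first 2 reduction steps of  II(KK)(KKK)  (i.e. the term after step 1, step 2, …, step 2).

Answer: after 2 steps: KK(KKK)

Working:
  start: II(KK)(KKK)
  [1] I(KK)(KKK)
  [2] KK(KKK)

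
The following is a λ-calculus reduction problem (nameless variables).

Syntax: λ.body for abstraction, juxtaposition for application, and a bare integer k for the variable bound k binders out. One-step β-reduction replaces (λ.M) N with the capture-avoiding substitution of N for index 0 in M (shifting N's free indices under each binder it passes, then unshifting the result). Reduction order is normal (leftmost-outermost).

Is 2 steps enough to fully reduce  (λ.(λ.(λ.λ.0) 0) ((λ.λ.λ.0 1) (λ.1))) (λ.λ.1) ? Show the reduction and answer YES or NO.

Answer: NO — after 2 steps the term is (λ.λ.0) ((λ.λ.λ.0 1) (λ.λ.λ.1)), not yet normal

Working:
  start: (λ.(λ.(λ.λ.0) 0) ((λ.λ.λ.0 1) (λ.1))) (λ.λ.1)
  step 1: (λ.(λ.λ.0) 0) ((λ.λ.λ.0 1) (λ.λ.λ.1))
  step 2: (λ.λ.0) ((λ.λ.λ.0 1) (λ.λ.λ.1))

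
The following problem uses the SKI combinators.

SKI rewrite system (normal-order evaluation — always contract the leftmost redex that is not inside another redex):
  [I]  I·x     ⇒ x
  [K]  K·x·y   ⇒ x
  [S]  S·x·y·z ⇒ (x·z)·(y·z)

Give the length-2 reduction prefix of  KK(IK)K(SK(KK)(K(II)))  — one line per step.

Answer: after 2 steps: K

Derivation:
  start: KK(IK)K(SK(KK)(K(II)))
  [1] KK(SK(KK)(K(II)))
  [2] K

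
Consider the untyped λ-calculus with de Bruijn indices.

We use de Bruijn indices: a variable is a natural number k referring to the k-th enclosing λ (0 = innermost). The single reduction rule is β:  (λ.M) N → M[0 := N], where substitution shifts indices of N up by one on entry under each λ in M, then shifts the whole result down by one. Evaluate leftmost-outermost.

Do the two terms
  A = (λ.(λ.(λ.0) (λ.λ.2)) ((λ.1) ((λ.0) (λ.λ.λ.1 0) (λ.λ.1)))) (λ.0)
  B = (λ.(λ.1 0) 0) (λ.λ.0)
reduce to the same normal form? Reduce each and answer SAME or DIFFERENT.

Term A:
  start: (λ.(λ.(λ.0) (λ.λ.2)) ((λ.1) ((λ.0) (λ.λ.λ.1 0) (λ.λ.1)))) (λ.0)
  step 1: (λ.(λ.0) (λ.λ.2)) ((λ.λ.0) ((λ.0) (λ.λ.λ.1 0) (λ.λ.1)))
  step 2: (λ.0) (λ.λ.(λ.λ.0) ((λ.0) (λ.λ.λ.1 0) (λ.λ.1)))
  step 3: λ.λ.(λ.λ.0) ((λ.0) (λ.λ.λ.1 0) (λ.λ.1))
  step 4: λ.λ.λ.0

Term B:
  start: (λ.(λ.1 0) 0) (λ.λ.0)
  step 1: (λ.(λ.λ.0) 0) (λ.λ.0)
  step 2: (λ.λ.0) (λ.λ.0)
  step 3: λ.0

Answer: DIFFERENT — A ⇓ λ.λ.λ.0, B ⇓ λ.0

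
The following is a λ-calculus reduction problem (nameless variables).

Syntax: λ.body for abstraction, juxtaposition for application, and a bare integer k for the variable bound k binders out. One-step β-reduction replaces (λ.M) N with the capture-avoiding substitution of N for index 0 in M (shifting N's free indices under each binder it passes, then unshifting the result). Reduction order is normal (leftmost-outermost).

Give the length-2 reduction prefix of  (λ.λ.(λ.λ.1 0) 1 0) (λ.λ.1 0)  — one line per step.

  start: (λ.λ.(λ.λ.1 0) 1 0) (λ.λ.1 0)
  [1] λ.(λ.λ.1 0) (λ.λ.1 0) 0
  [2] λ.(λ.(λ.λ.1 0) 0) 0

Answer: after 2 steps: λ.(λ.(λ.λ.1 0) 0) 0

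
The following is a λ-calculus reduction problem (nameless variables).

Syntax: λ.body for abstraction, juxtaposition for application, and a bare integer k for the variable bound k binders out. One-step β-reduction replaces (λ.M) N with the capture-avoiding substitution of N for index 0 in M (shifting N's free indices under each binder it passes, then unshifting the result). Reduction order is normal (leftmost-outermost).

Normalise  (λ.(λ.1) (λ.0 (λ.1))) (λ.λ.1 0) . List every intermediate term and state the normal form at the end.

  start: (λ.(λ.1) (λ.0 (λ.1))) (λ.λ.1 0)
  step 1: (λ.λ.λ.1 0) (λ.0 (λ.1))
  step 2: λ.λ.1 0

Answer: normal form = λ.λ.1 0  (in 2 steps)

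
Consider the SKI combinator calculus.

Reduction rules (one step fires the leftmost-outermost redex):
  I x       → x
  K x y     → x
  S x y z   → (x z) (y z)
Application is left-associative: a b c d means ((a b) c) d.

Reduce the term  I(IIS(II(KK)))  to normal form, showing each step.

Answer: normal form = S(KK)  (in 5 steps)

Reduction:
  start: I(IIS(II(KK)))
  →1  IIS(II(KK))
  →2  IS(II(KK))
  →3  S(II(KK))
  →4  S(I(KK))
  →5  S(KK)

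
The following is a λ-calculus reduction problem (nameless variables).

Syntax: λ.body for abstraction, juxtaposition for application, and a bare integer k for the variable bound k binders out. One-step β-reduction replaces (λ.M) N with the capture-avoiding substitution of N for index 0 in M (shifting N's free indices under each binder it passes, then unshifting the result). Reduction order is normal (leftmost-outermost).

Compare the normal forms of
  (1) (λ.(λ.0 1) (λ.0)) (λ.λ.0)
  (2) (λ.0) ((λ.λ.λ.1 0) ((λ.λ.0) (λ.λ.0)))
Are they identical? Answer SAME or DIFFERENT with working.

Answer: DIFFERENT — A ⇓ λ.λ.0, B ⇓ λ.λ.1 0

Reduction:
Term A:
  start: (λ.(λ.0 1) (λ.0)) (λ.λ.0)
  [1] (λ.0 (λ.λ.0)) (λ.0)
  [2] (λ.0) (λ.λ.0)
  [3] λ.λ.0

Term B:
  start: (λ.0) ((λ.λ.λ.1 0) ((λ.λ.0) (λ.λ.0)))
  [1] (λ.λ.λ.1 0) ((λ.λ.0) (λ.λ.0))
  [2] λ.λ.1 0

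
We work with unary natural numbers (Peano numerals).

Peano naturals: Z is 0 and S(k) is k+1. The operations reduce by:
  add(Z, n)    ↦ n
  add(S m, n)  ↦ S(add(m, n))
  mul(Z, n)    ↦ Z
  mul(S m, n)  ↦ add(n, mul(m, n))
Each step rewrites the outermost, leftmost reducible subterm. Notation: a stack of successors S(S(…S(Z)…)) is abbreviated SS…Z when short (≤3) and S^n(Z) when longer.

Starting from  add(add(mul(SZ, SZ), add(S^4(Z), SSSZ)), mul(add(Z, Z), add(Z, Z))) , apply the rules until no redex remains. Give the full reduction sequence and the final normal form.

Answer: normal form = S^8(Z)  (in 22 steps)

Reduction:
  start: add(add(mul(SZ, SZ), add(S^4(Z), SSSZ)), mul(add(Z, Z), add(Z, Z)))
  step 1: add(add(add(SZ, mul(Z, SZ)), add(S^4(Z), SSSZ)), mul(add(Z, Z), add(Z, Z)))
  step 2: add(add(S(add(Z, mul(Z, SZ))), add(S^4(Z), SSSZ)), mul(add(Z, Z), add(Z, Z)))
  step 3: add(S(add(add(Z, mul(Z, SZ)), add(S^4(Z), SSSZ))), mul(add(Z, Z), add(Z, Z)))
  step 4: S(add(add(add(Z, mul(Z, SZ)), add(S^4(Z), SSSZ)), mul(add(Z, Z), add(Z, Z))))
  step 5: S(add(add(mul(Z, SZ), add(S^4(Z), SSSZ)), mul(add(Z, Z), add(Z, Z))))
  step 6: S(add(add(Z, add(S^4(Z), SSSZ)), mul(add(Z, Z), add(Z, Z))))
  step 7: S(add(add(S^4(Z), SSSZ), mul(add(Z, Z), add(Z, Z))))
  step 8: S(add(S(add(SSSZ, SSSZ)), mul(add(Z, Z), add(Z, Z))))
  step 9: S(S(add(add(SSSZ, SSSZ), mul(add(Z, Z), add(Z, Z)))))
  step 10: S(S(add(S(add(SSZ, SSSZ)), mul(add(Z, Z), add(Z, Z)))))
  step 11: S(S(S(add(add(SSZ, SSSZ), mul(add(Z, Z), add(Z, Z))))))
  step 12: S(S(S(add(S(add(SZ, SSSZ)), mul(add(Z, Z), add(Z, Z))))))
  step 13: S(S(S(S(add(add(SZ, SSSZ), mul(add(Z, Z), add(Z, Z)))))))
  step 14: S(S(S(S(add(S(add(Z, SSSZ)), mul(add(Z, Z), add(Z, Z)))))))
  step 15: S(S(S(S(S(add(add(Z, SSSZ), mul(add(Z, Z), add(Z, Z))))))))
  step 16: S(S(S(S(S(add(SSSZ, mul(add(Z, Z), add(Z, Z))))))))
  step 17: S(S(S(S(S(S(add(SSZ, mul(add(Z, Z), add(Z, Z)))))))))
  step 18: S(S(S(S(S(S(S(add(SZ, mul(add(Z, Z), add(Z, Z))))))))))
  step 19: S(S(S(S(S(S(S(S(add(Z, mul(add(Z, Z), add(Z, Z)))))))))))
  step 20: S(S(S(S(S(S(S(S(mul(add(Z, Z), add(Z, Z))))))))))
  step 21: S(S(S(S(S(S(S(S(mul(Z, add(Z, Z))))))))))
  step 22: S^8(Z)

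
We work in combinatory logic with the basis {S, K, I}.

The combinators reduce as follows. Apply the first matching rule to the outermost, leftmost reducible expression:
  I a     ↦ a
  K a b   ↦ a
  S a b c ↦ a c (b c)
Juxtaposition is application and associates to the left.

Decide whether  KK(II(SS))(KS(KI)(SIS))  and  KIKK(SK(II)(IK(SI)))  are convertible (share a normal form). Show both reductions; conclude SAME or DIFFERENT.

Term A:
  start: KK(II(SS))(KS(KI)(SIS))
  step 1: K(KS(KI)(SIS))
  step 2: K(S(SIS))

Term B:
  start: KIKK(SK(II)(IK(SI)))
  step 1: IK(SK(II)(IK(SI)))
  step 2: K(SK(II)(IK(SI)))
  step 3: K(K(IK(SI))(II(IK(SI))))
  step 4: K(IK(SI))
  step 5: K(K(SI))

Answer: DIFFERENT — A ⇓ K(S(SIS)), B ⇓ K(K(SI))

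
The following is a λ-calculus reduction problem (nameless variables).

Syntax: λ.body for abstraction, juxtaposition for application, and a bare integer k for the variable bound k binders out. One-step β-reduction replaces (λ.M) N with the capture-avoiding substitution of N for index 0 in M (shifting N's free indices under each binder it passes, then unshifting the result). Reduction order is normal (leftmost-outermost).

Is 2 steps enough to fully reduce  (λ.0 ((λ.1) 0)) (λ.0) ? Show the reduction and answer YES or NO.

  start: (λ.0 ((λ.1) 0)) (λ.0)
  [1] (λ.0) ((λ.λ.0) (λ.0))
  [2] (λ.λ.0) (λ.0)

Answer: NO — after 2 steps the term is (λ.λ.0) (λ.0), not yet normal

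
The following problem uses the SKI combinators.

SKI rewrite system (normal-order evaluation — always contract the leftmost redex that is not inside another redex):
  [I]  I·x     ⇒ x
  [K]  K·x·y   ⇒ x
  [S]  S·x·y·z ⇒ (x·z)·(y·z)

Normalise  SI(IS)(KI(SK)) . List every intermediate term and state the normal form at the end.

Answer: normal form = SI  (in 6 steps)

Reduction:
  start: SI(IS)(KI(SK))
  [1] I(KI(SK))(IS(KI(SK)))
  [2] KI(SK)(IS(KI(SK)))
  [3] I(IS(KI(SK)))
  [4] IS(KI(SK))
  [5] S(KI(SK))
  [6] SI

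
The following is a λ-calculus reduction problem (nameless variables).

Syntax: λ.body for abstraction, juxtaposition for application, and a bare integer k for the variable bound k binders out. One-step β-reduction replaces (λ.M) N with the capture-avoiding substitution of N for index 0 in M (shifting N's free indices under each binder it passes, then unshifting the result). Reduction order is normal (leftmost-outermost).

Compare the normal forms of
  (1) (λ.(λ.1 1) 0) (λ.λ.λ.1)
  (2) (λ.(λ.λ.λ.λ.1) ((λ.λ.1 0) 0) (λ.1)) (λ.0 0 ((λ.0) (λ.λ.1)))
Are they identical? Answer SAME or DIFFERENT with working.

Term A:
  start: (λ.(λ.1 1) 0) (λ.λ.λ.1)
  [1] (λ.(λ.λ.λ.1) (λ.λ.λ.1)) (λ.λ.λ.1)
  [2] (λ.λ.λ.1) (λ.λ.λ.1)
  [3] λ.λ.1

Term B:
  start: (λ.(λ.λ.λ.λ.1) ((λ.λ.1 0) 0) (λ.1)) (λ.0 0 ((λ.0) (λ.λ.1)))
  [1] (λ.λ.λ.λ.1) ((λ.λ.1 0) (λ.0 0 ((λ.0) (λ.λ.1)))) (λ.λ.0 0 ((λ.0) (λ.λ.1)))
  [2] (λ.λ.λ.1) (λ.λ.0 0 ((λ.0) (λ.λ.1)))
  [3] λ.λ.1

Answer: SAME — A ⇓ λ.λ.1, B ⇓ λ.λ.1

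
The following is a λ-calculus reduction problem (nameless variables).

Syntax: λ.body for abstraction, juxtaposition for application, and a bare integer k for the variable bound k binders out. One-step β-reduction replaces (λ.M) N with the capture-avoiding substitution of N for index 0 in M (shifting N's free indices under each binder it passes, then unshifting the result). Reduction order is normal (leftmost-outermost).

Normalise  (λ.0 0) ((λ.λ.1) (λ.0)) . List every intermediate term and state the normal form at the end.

  start: (λ.0 0) ((λ.λ.1) (λ.0))
  step 1: (λ.λ.1) (λ.0) ((λ.λ.1) (λ.0))
  step 2: (λ.λ.0) ((λ.λ.1) (λ.0))
  step 3: λ.0

Answer: normal form = λ.0  (in 3 steps)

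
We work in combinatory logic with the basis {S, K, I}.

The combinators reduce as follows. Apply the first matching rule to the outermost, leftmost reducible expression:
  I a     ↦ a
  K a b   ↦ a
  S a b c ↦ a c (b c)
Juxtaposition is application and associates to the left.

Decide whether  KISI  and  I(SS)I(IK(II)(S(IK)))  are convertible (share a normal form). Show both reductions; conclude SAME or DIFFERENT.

Term A:
  start: KISI
  [1] II
  [2] I

Term B:
  start: I(SS)I(IK(II)(S(IK)))
  [1] SSI(IK(II)(S(IK)))
  [2] S(IK(II)(S(IK)))(I(IK(II)(S(IK))))
  [3] S(K(II)(S(IK)))(I(IK(II)(S(IK))))
  [4] S(II)(I(IK(II)(S(IK))))
  [5] SI(I(IK(II)(S(IK))))
  [6] SI(IK(II)(S(IK)))
  [7] SI(K(II)(S(IK)))
  [8] SI(II)
  [9] SII

Answer: DIFFERENT — A ⇓ I, B ⇓ SII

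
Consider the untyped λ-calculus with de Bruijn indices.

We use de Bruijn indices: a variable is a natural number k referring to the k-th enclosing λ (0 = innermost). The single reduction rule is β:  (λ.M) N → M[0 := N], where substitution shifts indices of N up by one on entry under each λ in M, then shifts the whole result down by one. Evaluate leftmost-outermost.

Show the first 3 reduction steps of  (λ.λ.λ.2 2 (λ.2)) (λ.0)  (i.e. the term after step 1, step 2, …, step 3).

  start: (λ.λ.λ.2 2 (λ.2)) (λ.0)
  →1  λ.λ.(λ.0) (λ.0) (λ.2)
  →2  λ.λ.(λ.0) (λ.2)
  →3  λ.λ.λ.2

Answer: after 3 steps: λ.λ.λ.2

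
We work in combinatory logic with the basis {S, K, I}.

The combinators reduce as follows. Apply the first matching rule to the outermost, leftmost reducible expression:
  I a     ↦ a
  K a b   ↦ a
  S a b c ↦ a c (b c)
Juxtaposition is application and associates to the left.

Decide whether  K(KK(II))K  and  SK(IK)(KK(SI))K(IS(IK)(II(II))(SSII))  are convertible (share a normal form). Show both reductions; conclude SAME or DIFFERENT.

Answer: SAME — A ⇓ K, B ⇓ K

Derivation:
Term A:
  start: K(KK(II))K
  →1  KK(II)
  →2  K

Term B:
  start: SK(IK)(KK(SI))K(IS(IK)(II(II))(SSII))
  →1  K(KK(SI))(IK(KK(SI)))K(IS(IK)(II(II))(SSII))
  →2  KK(SI)K(IS(IK)(II(II))(SSII))
  →3  KK(IS(IK)(II(II))(SSII))
  →4  K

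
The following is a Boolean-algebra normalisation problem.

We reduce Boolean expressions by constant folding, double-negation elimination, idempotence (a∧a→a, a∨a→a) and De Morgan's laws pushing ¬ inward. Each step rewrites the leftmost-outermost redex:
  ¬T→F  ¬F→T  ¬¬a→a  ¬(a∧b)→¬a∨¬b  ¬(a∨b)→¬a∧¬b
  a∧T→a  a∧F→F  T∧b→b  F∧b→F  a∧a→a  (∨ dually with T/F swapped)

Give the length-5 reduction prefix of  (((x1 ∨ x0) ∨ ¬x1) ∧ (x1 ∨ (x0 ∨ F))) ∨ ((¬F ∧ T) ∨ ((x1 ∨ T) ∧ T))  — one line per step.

  start: (((x1 ∨ x0) ∨ ¬x1) ∧ (x1 ∨ (x0 ∨ F))) ∨ ((¬F ∧ T) ∨ ((x1 ∨ T) ∧ T))
  step 1: (((x1 ∨ x0) ∨ ¬x1) ∧ (x1 ∨ x0)) ∨ ((¬F ∧ T) ∨ ((x1 ∨ T) ∧ T))
  step 2: (((x1 ∨ x0) ∨ ¬x1) ∧ (x1 ∨ x0)) ∨ (¬F ∨ ((x1 ∨ T) ∧ T))
  step 3: (((x1 ∨ x0) ∨ ¬x1) ∧ (x1 ∨ x0)) ∨ (T ∨ ((x1 ∨ T) ∧ T))
  step 4: (((x1 ∨ x0) ∨ ¬x1) ∧ (x1 ∨ x0)) ∨ T
  step 5: T

Answer: after 5 steps: T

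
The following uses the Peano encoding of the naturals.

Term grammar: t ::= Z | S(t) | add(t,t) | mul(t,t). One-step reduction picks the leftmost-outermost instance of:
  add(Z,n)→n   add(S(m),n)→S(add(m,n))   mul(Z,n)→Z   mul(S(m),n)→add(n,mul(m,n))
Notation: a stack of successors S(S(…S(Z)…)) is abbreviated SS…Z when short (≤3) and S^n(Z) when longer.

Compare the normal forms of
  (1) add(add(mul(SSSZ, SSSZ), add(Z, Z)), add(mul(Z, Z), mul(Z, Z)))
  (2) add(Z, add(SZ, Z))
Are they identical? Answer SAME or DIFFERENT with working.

Answer: DIFFERENT — A ⇓ S^9(Z), B ⇓ SZ

Working:
Term A:
  start: add(add(mul(SSSZ, SSSZ), add(Z, Z)), add(mul(Z, Z), mul(Z, Z)))
  →1  add(add(add(SSSZ, mul(SSZ, SSSZ)), add(Z, Z)), add(mul(Z, Z), mul(Z, Z)))
  →2  add(add(S(add(SSZ, mul(SSZ, SSSZ))), add(Z, Z)), add(mul(Z, Z), mul(Z, Z)))
  →3  add(S(add(add(SSZ, mul(SSZ, SSSZ)), add(Z, Z))), add(mul(Z, Z), mul(Z, Z)))
  →4  S(add(add(add(SSZ, mul(SSZ, SSSZ)), add(Z, Z)), add(mul(Z, Z), mul(Z, Z))))
  →5  S(add(add(S(add(SZ, mul(SSZ, SSSZ))), add(Z, Z)), add(mul(Z, Z), mul(Z, Z))))
  →6  S(add(S(add(add(SZ, mul(SSZ, SSSZ)), add(Z, Z))), add(mul(Z, Z), mul(Z, Z))))
  →7  S(S(add(add(add(SZ, mul(SSZ, SSSZ)), add(Z, Z)), add(mul(Z, Z), mul(Z, Z)))))
  →8  S(S(add(add(S(add(Z, mul(SSZ, SSSZ))), add(Z, Z)), add(mul(Z, Z), mul(Z, Z)))))
  →9  S(S(add(S(add(add(Z, mul(SSZ, SSSZ)), add(Z, Z))), add(mul(Z, Z), mul(Z, Z)))))
  →10  S(S(S(add(add(add(Z, mul(SSZ, SSSZ)), add(Z, Z)), add(mul(Z, Z), mul(Z, Z))))))
  →11  S(S(S(add(add(mul(SSZ, SSSZ), add(Z, Z)), add(mul(Z, Z), mul(Z, Z))))))
  →12  S(S(S(add(add(add(SSSZ, mul(SZ, SSSZ)), add(Z, Z)), add(mul(Z, Z), mul(Z, Z))))))
  →13  S(S(S(add(add(S(add(SSZ, mul(SZ, SSSZ))), add(Z, Z)), add(mul(Z, Z), mul(Z, Z))))))
  →14  S(S(S(add(S(add(add(SSZ, mul(SZ, SSSZ)), add(Z, Z))), add(mul(Z, Z), mul(Z, Z))))))
  →15  S(S(S(S(add(add(add(SSZ, mul(SZ, SSSZ)), add(Z, Z)), add(mul(Z, Z), mul(Z, Z)))))))
  →16  S(S(S(S(add(add(S(add(SZ, mul(SZ, SSSZ))), add(Z, Z)), add(mul(Z, Z), mul(Z, Z)))))))
  →17  S(S(S(S(add(S(add(add(SZ, mul(SZ, SSSZ)), add(Z, Z))), add(mul(Z, Z), mul(Z, Z)))))))
  →18  S(S(S(S(S(add(add(add(SZ, mul(SZ, SSSZ)), add(Z, Z)), add(mul(Z, Z), mul(Z, Z))))))))
  →19  S(S(S(S(S(add(add(S(add(Z, mul(SZ, SSSZ))), add(Z, Z)), add(mul(Z, Z), mul(Z, Z))))))))
  →20  S(S(S(S(S(add(S(add(add(Z, mul(SZ, SSSZ)), add(Z, Z))), add(mul(Z, Z), mul(Z, Z))))))))
  →21  S(S(S(S(S(S(add(add(add(Z, mul(SZ, SSSZ)), add(Z, Z)), add(mul(Z, Z), mul(Z, Z)))))))))
  →22  S(S(S(S(S(S(add(add(mul(SZ, SSSZ), add(Z, Z)), add(mul(Z, Z), mul(Z, Z)))))))))
  →23  S(S(S(S(S(S(add(add(add(SSSZ, mul(Z, SSSZ)), add(Z, Z)), add(mul(Z, Z), mul(Z, Z)))))))))
  →24  S(S(S(S(S(S(add(add(S(add(SSZ, mul(Z, SSSZ))), add(Z, Z)), add(mul(Z, Z), mul(Z, Z)))))))))
  →25  S(S(S(S(S(S(add(S(add(add(SSZ, mul(Z, SSSZ)), add(Z, Z))), add(mul(Z, Z), mul(Z, Z)))))))))
  →26  S(S(S(S(S(S(S(add(add(add(SSZ, mul(Z, SSSZ)), add(Z, Z)), add(mul(Z, Z), mul(Z, Z))))))))))
  →27  S(S(S(S(S(S(S(add(add(S(add(SZ, mul(Z, SSSZ))), add(Z, Z)), add(mul(Z, Z), mul(Z, Z))))))))))
  →28  S(S(S(S(S(S(S(add(S(add(add(SZ, mul(Z, SSSZ)), add(Z, Z))), add(mul(Z, Z), mul(Z, Z))))))))))
  →29  S(S(S(S(S(S(S(S(add(add(add(SZ, mul(Z, SSSZ)), add(Z, Z)), add(mul(Z, Z), mul(Z, Z)))))))))))
  →30  S(S(S(S(S(S(S(S(add(add(S(add(Z, mul(Z, SSSZ))), add(Z, Z)), add(mul(Z, Z), mul(Z, Z)))))))))))
  →31  S(S(S(S(S(S(S(S(add(S(add(add(Z, mul(Z, SSSZ)), add(Z, Z))), add(mul(Z, Z), mul(Z, Z)))))))))))
  →32  S(S(S(S(S(S(S(S(S(add(add(add(Z, mul(Z, SSSZ)), add(Z, Z)), add(mul(Z, Z), mul(Z, Z))))))))))))
  →33  S(S(S(S(S(S(S(S(S(add(add(mul(Z, SSSZ), add(Z, Z)), add(mul(Z, Z), mul(Z, Z))))))))))))
  →34  S(S(S(S(S(S(S(S(S(add(add(Z, add(Z, Z)), add(mul(Z, Z), mul(Z, Z))))))))))))
  →35  S(S(S(S(S(S(S(S(S(add(add(Z, Z), add(mul(Z, Z), mul(Z, Z))))))))))))
  →36  S(S(S(S(S(S(S(S(S(add(Z, add(mul(Z, Z), mul(Z, Z))))))))))))
  →37  S(S(S(S(S(S(S(S(S(add(mul(Z, Z), mul(Z, Z)))))))))))
  →38  S(S(S(S(S(S(S(S(S(add(Z, mul(Z, Z)))))))))))
  →39  S(S(S(S(S(S(S(S(S(mul(Z, Z))))))))))
  →40  S^9(Z)

Term B:
  start: add(Z, add(SZ, Z))
  →1  add(SZ, Z)
  →2  S(add(Z, Z))
  →3  SZ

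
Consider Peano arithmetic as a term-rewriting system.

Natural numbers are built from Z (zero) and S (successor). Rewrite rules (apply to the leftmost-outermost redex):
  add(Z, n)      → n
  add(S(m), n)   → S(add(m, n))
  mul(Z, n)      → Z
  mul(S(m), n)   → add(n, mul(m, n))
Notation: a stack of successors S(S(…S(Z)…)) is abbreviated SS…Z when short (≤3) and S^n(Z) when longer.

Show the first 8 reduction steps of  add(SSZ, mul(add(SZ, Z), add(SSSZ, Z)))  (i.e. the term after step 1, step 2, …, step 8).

Answer: after 8 steps: S(S(S(add(S(add(SZ, Z)), mul(add(Z, Z), add(SSSZ, Z))))))

Derivation:
  start: add(SSZ, mul(add(SZ, Z), add(SSSZ, Z)))
  →1  S(add(SZ, mul(add(SZ, Z), add(SSSZ, Z))))
  →2  S(S(add(Z, mul(add(SZ, Z), add(SSSZ, Z)))))
  →3  S(S(mul(add(SZ, Z), add(SSSZ, Z))))
  →4  S(S(mul(S(add(Z, Z)), add(SSSZ, Z))))
  →5  S(S(add(add(SSSZ, Z), mul(add(Z, Z), add(SSSZ, Z)))))
  →6  S(S(add(S(add(SSZ, Z)), mul(add(Z, Z), add(SSSZ, Z)))))
  →7  S(S(S(add(add(SSZ, Z), mul(add(Z, Z), add(SSSZ, Z))))))
  →8  S(S(S(add(S(add(SZ, Z)), mul(add(Z, Z), add(SSSZ, Z))))))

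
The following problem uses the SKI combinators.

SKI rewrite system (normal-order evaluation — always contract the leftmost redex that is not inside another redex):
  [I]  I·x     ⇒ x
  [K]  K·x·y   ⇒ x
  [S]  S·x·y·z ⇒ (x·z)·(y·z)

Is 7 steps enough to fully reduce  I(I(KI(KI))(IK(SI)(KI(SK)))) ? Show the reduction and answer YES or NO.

  start: I(I(KI(KI))(IK(SI)(KI(SK))))
  →1  I(KI(KI))(IK(SI)(KI(SK)))
  →2  KI(KI)(IK(SI)(KI(SK)))
  →3  I(IK(SI)(KI(SK)))
  →4  IK(SI)(KI(SK))
  →5  K(SI)(KI(SK))
  →6  SI

Answer: YES — reaches normal form SI in 6 ≤ 7 steps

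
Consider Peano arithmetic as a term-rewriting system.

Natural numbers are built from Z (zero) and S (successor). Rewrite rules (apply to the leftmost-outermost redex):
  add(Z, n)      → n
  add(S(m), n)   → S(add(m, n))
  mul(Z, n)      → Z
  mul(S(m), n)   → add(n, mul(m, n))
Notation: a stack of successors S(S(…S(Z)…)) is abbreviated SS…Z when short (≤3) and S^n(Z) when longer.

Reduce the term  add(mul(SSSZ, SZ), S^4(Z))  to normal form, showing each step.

  start: add(mul(SSSZ, SZ), S^4(Z))
  [1] add(add(SZ, mul(SSZ, SZ)), S^4(Z))
  [2] add(S(add(Z, mul(SSZ, SZ))), S^4(Z))
  [3] S(add(add(Z, mul(SSZ, SZ)), S^4(Z)))
  [4] S(add(mul(SSZ, SZ), S^4(Z)))
  [5] S(add(add(SZ, mul(SZ, SZ)), S^4(Z)))
  [6] S(add(S(add(Z, mul(SZ, SZ))), S^4(Z)))
  [7] S(S(add(add(Z, mul(SZ, SZ)), S^4(Z))))
  [8] S(S(add(mul(SZ, SZ), S^4(Z))))
  [9] S(S(add(add(SZ, mul(Z, SZ)), S^4(Z))))
  [10] S(S(add(S(add(Z, mul(Z, SZ))), S^4(Z))))
  [11] S(S(S(add(add(Z, mul(Z, SZ)), S^4(Z)))))
  [12] S(S(S(add(mul(Z, SZ), S^4(Z)))))
  [13] S(S(S(add(Z, S^4(Z)))))
  [14] S^7(Z)

Answer: normal form = S^7(Z)  (in 14 steps)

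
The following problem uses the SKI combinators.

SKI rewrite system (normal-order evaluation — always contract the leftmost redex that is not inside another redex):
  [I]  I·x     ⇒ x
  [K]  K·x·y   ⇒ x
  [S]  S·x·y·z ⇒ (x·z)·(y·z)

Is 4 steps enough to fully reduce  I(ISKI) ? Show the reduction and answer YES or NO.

  start: I(ISKI)
  step 1: ISKI
  step 2: SKI

Answer: YES — reaches normal form SKI in 2 ≤ 4 steps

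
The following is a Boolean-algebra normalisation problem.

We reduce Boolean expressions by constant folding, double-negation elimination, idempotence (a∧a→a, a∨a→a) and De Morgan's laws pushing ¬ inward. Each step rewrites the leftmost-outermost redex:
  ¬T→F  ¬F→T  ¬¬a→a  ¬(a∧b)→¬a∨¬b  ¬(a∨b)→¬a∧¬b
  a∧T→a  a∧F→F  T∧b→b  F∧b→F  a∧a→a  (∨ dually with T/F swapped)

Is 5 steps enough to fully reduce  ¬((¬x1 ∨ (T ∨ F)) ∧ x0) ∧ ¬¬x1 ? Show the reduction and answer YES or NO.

  start: ¬((¬x1 ∨ (T ∨ F)) ∧ x0) ∧ ¬¬x1
  step 1: (¬(¬x1 ∨ (T ∨ F)) ∨ ¬x0) ∧ ¬¬x1
  step 2: ((¬¬x1 ∧ ¬(T ∨ F)) ∨ ¬x0) ∧ ¬¬x1
  step 3: ((x1 ∧ ¬(T ∨ F)) ∨ ¬x0) ∧ ¬¬x1
  step 4: ((x1 ∧ (¬T ∧ ¬F)) ∨ ¬x0) ∧ ¬¬x1
  step 5: ((x1 ∧ (F ∧ ¬F)) ∨ ¬x0) ∧ ¬¬x1

Answer: NO — after 5 steps the term is ((x1 ∧ (F ∧ ¬F)) ∨ ¬x0) ∧ ¬¬x1, not yet normal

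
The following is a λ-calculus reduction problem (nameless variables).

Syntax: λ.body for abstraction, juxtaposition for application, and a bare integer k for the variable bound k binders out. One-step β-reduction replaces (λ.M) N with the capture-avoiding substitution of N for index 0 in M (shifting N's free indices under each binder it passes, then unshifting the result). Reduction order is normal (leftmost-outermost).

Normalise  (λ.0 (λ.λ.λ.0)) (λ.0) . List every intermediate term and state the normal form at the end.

Answer: normal form = λ.λ.λ.0  (in 2 steps)

Reduction:
  start: (λ.0 (λ.λ.λ.0)) (λ.0)
  →1  (λ.0) (λ.λ.λ.0)
  →2  λ.λ.λ.0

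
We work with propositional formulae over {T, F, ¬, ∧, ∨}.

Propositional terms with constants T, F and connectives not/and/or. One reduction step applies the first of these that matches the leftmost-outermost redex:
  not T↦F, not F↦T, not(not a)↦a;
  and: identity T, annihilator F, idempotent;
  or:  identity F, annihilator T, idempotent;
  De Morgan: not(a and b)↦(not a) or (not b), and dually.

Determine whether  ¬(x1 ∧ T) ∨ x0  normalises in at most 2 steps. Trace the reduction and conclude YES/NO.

  start: ¬(x1 ∧ T) ∨ x0
  step 1: (¬x1 ∨ ¬T) ∨ x0
  step 2: (¬x1 ∨ F) ∨ x0

Answer: NO — after 2 steps the term is (¬x1 ∨ F) ∨ x0, not yet normal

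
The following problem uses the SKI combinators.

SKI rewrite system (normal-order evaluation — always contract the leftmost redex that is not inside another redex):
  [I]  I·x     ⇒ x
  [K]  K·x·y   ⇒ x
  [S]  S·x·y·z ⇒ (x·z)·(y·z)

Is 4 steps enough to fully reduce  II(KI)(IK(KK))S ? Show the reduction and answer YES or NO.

Answer: YES — reaches normal form S in 4 ≤ 4 steps

Reduction:
  start: II(KI)(IK(KK))S
  →1  I(KI)(IK(KK))S
  →2  KI(IK(KK))S
  →3  IS
  →4  S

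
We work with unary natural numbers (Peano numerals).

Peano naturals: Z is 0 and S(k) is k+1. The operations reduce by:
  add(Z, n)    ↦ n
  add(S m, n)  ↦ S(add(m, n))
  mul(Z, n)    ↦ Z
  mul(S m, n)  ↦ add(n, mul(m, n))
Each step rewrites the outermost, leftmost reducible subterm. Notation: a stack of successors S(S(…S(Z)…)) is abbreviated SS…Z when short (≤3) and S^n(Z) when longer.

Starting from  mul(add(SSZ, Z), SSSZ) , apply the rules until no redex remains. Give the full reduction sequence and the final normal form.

Answer: normal form = S^6(Z)  (in 14 steps)

Reduction:
  start: mul(add(SSZ, Z), SSSZ)
  [1] mul(S(add(SZ, Z)), SSSZ)
  [2] add(SSSZ, mul(add(SZ, Z), SSSZ))
  [3] S(add(SSZ, mul(add(SZ, Z), SSSZ)))
  [4] S(S(add(SZ, mul(add(SZ, Z), SSSZ))))
  [5] S(S(S(add(Z, mul(add(SZ, Z), SSSZ)))))
  [6] S(S(S(mul(add(SZ, Z), SSSZ))))
  [7] S(S(S(mul(S(add(Z, Z)), SSSZ))))
  [8] S(S(S(add(SSSZ, mul(add(Z, Z), SSSZ)))))
  [9] S(S(S(S(add(SSZ, mul(add(Z, Z), SSSZ))))))
  [10] S(S(S(S(S(add(SZ, mul(add(Z, Z), SSSZ)))))))
  [11] S(S(S(S(S(S(add(Z, mul(add(Z, Z), SSSZ))))))))
  [12] S(S(S(S(S(S(mul(add(Z, Z), SSSZ)))))))
  [13] S(S(S(S(S(S(mul(Z, SSSZ)))))))
  [14] S^6(Z)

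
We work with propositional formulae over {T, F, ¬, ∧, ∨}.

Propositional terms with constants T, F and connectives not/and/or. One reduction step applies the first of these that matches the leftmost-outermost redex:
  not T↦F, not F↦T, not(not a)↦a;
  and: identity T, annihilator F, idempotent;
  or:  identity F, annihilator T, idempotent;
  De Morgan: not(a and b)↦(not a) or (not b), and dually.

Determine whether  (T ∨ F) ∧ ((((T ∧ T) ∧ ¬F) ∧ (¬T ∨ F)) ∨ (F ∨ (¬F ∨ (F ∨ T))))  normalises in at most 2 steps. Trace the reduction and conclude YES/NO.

Answer: NO — after 2 steps the term is (((T ∧ T) ∧ ¬F) ∧ (¬T ∨ F)) ∨ (F ∨ (¬F ∨ (F ∨ T))), not yet normal

Derivation:
  start: (T ∨ F) ∧ ((((T ∧ T) ∧ ¬F) ∧ (¬T ∨ F)) ∨ (F ∨ (¬F ∨ (F ∨ T))))
  [1] T ∧ ((((T ∧ T) ∧ ¬F) ∧ (¬T ∨ F)) ∨ (F ∨ (¬F ∨ (F ∨ T))))
  [2] (((T ∧ T) ∧ ¬F) ∧ (¬T ∨ F)) ∨ (F ∨ (¬F ∨ (F ∨ T)))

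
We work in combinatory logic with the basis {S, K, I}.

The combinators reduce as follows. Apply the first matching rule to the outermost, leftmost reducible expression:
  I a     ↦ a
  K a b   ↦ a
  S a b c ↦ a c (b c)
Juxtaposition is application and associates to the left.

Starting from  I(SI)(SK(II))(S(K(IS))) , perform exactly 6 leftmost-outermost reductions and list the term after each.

Answer: after 6 steps: S(KS)(S(K(IS)))

Reduction:
  start: I(SI)(SK(II))(S(K(IS)))
  step 1: SI(SK(II))(S(K(IS)))
  step 2: I(S(K(IS)))(SK(II)(S(K(IS))))
  step 3: S(K(IS))(SK(II)(S(K(IS))))
  step 4: S(KS)(SK(II)(S(K(IS))))
  step 5: S(KS)(K(S(K(IS)))(II(S(K(IS)))))
  step 6: S(KS)(S(K(IS)))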